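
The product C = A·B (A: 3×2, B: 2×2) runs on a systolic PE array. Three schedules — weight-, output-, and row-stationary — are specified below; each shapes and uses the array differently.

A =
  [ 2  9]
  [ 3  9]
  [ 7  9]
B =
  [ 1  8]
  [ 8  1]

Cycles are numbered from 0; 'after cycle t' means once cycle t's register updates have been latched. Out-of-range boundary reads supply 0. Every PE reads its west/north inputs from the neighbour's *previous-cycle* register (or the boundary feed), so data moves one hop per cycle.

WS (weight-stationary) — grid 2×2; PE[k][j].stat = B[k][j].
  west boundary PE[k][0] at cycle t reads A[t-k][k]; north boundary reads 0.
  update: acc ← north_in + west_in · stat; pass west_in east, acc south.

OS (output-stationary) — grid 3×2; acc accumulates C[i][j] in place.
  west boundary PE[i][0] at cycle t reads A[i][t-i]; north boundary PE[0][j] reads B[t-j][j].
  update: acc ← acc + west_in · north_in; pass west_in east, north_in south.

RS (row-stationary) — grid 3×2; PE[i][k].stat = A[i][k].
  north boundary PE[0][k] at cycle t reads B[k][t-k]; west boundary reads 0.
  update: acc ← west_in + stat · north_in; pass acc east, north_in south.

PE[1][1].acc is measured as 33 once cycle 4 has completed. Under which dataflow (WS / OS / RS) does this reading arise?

WS [2×2] PE[1][1] across cycles:
  step 0 · PE1,1: acc=0; fwd→0 fwd↓0
  step 1 · PE1,1: acc=0; fwd→0 fwd↓0
  step 2 · PE1,1: acc=25; fwd→9 fwd↓25
  step 3 · PE1,1: acc=33; fwd→9 fwd↓33
  step 4 · PE1,1: acc=65; fwd→9 fwd↓65
OS [3×2] PE[1][1] across cycles:
  step 0 · PE1,1: acc=0; fwd→0 fwd↓0
  step 1 · PE1,1: acc=0; fwd→0 fwd↓0
  step 2 · PE1,1: acc=24; fwd→3 fwd↓8
  step 3 · PE1,1: acc=33; fwd→9 fwd↓1
  step 4 · PE1,1: acc=33; fwd→0 fwd↓0
RS [3×2] PE[1][1] across cycles:
  step 0 · PE1,1: acc=0; fwd→0 fwd↓0
  step 1 · PE1,1: acc=0; fwd→0 fwd↓0
  step 2 · PE1,1: acc=75; fwd→75 fwd↓8
  step 3 · PE1,1: acc=33; fwd→33 fwd↓1
  step 4 · PE1,1: acc=0; fwd→0 fwd↓0

dataflow = OS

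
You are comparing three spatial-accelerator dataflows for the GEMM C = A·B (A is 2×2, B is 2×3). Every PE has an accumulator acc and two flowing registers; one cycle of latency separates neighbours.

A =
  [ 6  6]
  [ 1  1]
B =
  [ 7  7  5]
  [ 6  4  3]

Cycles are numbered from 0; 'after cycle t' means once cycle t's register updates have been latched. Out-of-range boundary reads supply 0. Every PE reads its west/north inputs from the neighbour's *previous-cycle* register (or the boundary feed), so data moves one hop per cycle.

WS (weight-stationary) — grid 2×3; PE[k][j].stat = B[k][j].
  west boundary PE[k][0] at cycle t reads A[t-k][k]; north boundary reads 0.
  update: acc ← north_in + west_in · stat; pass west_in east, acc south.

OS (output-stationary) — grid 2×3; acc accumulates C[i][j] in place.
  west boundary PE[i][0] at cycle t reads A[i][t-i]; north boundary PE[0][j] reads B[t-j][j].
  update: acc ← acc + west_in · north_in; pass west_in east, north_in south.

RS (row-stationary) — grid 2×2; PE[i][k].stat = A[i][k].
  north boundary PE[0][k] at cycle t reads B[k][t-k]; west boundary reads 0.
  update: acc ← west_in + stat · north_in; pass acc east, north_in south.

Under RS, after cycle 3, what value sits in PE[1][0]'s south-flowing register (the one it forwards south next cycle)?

register = 5

RS (2×2). Following PE[1][0] plus its west/north inputs:
  @0  [0,0]  acc 42  |  →42  ↓7
  @0  [1,0]  acc 0  |  →0  ↓0
  @1  [0,0]  acc 42  |  →42  ↓7
  @1  [1,0]  acc 7  |  →7  ↓7
  @2  [0,0]  acc 30  |  →30  ↓5
  @2  [1,0]  acc 7  |  →7  ↓7
  @3  [0,0]  acc 0  |  →0  ↓0
  @3  [1,0]  acc 5  |  →5  ↓5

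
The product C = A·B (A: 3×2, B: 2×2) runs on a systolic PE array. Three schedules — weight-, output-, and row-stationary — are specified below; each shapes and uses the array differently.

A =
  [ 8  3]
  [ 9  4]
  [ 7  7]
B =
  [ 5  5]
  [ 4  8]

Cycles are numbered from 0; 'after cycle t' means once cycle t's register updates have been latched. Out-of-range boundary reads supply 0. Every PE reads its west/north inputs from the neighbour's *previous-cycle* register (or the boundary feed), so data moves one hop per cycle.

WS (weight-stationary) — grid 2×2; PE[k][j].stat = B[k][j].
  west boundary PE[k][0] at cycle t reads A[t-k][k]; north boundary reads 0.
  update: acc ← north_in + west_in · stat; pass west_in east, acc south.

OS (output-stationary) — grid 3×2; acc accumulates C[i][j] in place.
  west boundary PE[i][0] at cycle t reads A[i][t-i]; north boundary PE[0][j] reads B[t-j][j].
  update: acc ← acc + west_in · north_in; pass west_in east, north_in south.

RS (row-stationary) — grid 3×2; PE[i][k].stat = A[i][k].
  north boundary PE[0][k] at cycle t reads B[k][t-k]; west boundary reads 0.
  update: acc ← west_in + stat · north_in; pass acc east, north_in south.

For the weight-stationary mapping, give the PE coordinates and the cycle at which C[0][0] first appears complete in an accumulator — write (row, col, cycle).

(row, col, cycle) = (1, 0, 1)

WS — PE[1][0] is where C[0][0] collects:
  0: (1,0).acc=0  regs=<0,0>
  1: (1,0).acc=52  regs=<3,52>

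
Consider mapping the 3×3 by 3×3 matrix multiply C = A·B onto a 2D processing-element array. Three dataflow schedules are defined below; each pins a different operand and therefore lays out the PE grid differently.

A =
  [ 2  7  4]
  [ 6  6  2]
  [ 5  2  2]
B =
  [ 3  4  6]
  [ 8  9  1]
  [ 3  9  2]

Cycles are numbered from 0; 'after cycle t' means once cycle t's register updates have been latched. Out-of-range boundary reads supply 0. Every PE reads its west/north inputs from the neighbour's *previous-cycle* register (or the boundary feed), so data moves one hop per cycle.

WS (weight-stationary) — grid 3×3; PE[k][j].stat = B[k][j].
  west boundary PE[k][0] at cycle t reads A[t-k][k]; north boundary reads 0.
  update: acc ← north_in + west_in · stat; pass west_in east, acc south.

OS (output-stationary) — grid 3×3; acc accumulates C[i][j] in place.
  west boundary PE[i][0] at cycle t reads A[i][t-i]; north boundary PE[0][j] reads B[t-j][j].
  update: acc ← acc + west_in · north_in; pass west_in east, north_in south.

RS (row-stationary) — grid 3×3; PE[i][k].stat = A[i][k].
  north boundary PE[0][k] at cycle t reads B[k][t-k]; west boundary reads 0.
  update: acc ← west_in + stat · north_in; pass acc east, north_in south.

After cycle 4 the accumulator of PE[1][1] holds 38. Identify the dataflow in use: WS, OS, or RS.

dataflow = WS

— WS: 3×3; PE[1][1] trace:
  cycle 0: PE[1][1] → acc 0, east 0, south 0
  cycle 1: PE[1][1] → acc 0, east 0, south 0
  cycle 2: PE[1][1] → acc 71, east 7, south 71
  cycle 3: PE[1][1] → acc 78, east 6, south 78
  cycle 4: PE[1][1] → acc 38, east 2, south 38
— OS: 3×3; PE[1][1] trace:
  cycle 0: PE[1][1] → acc 0, east 0, south 0
  cycle 1: PE[1][1] → acc 0, east 0, south 0
  cycle 2: PE[1][1] → acc 24, east 6, south 4
  cycle 3: PE[1][1] → acc 78, east 6, south 9
  cycle 4: PE[1][1] → acc 96, east 2, south 9
— RS: 3×3; PE[1][1] trace:
  cycle 0: PE[1][1] → acc 0, east 0, south 0
  cycle 1: PE[1][1] → acc 0, east 0, south 0
  cycle 2: PE[1][1] → acc 66, east 66, south 8
  cycle 3: PE[1][1] → acc 78, east 78, south 9
  cycle 4: PE[1][1] → acc 42, east 42, south 1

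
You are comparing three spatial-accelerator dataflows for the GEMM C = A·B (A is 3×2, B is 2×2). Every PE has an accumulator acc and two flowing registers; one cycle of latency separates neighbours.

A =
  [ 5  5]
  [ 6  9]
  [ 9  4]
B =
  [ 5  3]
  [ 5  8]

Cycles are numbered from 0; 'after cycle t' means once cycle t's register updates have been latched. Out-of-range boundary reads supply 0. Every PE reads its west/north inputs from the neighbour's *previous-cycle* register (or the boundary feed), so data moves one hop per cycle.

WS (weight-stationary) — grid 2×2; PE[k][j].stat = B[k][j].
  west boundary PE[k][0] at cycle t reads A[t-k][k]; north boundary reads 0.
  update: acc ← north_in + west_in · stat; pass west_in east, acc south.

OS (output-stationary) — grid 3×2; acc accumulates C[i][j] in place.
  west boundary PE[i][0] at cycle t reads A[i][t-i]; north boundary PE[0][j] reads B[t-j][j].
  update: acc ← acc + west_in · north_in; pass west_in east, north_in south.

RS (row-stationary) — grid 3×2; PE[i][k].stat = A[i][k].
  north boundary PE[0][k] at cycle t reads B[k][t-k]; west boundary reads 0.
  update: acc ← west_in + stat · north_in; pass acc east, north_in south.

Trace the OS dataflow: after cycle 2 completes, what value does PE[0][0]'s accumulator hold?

OS (3×2). Following PE[0][0] plus its west/north inputs:
  step 0 · PE0,0: acc=25; fwd→5 fwd↓5
  step 1 · PE0,0: acc=50; fwd→5 fwd↓5
  step 2 · PE0,0: acc=50; fwd→0 fwd↓0

PE[0][0].acc = 50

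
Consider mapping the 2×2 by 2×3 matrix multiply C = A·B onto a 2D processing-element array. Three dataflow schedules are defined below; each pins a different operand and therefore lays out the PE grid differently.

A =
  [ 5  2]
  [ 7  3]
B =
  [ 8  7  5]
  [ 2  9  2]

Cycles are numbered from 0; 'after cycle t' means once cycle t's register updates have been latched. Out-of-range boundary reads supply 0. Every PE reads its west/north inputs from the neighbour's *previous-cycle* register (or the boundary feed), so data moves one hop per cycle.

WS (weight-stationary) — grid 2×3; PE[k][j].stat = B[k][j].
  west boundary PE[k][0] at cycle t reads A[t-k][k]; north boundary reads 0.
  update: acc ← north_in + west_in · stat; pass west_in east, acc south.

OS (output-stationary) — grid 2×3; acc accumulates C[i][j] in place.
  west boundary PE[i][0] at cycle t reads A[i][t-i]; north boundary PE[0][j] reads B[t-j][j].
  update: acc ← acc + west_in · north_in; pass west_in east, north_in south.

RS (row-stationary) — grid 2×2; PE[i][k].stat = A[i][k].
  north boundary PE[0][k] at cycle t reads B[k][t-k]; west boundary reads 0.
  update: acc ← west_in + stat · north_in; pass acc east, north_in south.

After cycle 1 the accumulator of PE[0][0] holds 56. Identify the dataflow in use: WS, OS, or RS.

— WS: 2×3; PE[0][0] trace:
  step 0 · PE0,0: acc=40; fwd→5 fwd↓40
  step 1 · PE0,0: acc=56; fwd→7 fwd↓56
— OS: 2×3; PE[0][0] trace:
  step 0 · PE0,0: acc=40; fwd→5 fwd↓8
  step 1 · PE0,0: acc=44; fwd→2 fwd↓2
— RS: 2×2; PE[0][0] trace:
  step 0 · PE0,0: acc=40; fwd→40 fwd↓8
  step 1 · PE0,0: acc=35; fwd→35 fwd↓7

dataflow = WS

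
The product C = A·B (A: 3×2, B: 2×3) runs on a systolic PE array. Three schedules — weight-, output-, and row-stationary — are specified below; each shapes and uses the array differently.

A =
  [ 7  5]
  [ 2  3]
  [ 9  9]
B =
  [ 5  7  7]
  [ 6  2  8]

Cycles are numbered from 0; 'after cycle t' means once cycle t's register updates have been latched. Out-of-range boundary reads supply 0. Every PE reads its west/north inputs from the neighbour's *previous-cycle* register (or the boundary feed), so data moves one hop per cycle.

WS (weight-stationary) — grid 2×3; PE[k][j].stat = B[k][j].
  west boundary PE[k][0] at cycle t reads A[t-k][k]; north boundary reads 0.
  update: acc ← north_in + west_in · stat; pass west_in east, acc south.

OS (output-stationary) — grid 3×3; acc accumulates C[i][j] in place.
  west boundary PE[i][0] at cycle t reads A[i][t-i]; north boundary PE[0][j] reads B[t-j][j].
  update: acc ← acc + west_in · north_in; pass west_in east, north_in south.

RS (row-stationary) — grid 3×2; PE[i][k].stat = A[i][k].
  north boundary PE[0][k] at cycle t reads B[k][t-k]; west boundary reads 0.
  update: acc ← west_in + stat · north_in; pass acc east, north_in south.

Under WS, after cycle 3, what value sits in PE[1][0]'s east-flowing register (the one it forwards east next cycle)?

register = 9

WS (2×3). Following PE[1][0] plus its west/north inputs:
  step 0 · PE0,0: acc=35; fwd→7 fwd↓35
  step 0 · PE1,0: acc=0; fwd→0 fwd↓0
  step 1 · PE0,0: acc=10; fwd→2 fwd↓10
  step 1 · PE1,0: acc=65; fwd→5 fwd↓65
  step 2 · PE0,0: acc=45; fwd→9 fwd↓45
  step 2 · PE1,0: acc=28; fwd→3 fwd↓28
  step 3 · PE0,0: acc=0; fwd→0 fwd↓0
  step 3 · PE1,0: acc=99; fwd→9 fwd↓99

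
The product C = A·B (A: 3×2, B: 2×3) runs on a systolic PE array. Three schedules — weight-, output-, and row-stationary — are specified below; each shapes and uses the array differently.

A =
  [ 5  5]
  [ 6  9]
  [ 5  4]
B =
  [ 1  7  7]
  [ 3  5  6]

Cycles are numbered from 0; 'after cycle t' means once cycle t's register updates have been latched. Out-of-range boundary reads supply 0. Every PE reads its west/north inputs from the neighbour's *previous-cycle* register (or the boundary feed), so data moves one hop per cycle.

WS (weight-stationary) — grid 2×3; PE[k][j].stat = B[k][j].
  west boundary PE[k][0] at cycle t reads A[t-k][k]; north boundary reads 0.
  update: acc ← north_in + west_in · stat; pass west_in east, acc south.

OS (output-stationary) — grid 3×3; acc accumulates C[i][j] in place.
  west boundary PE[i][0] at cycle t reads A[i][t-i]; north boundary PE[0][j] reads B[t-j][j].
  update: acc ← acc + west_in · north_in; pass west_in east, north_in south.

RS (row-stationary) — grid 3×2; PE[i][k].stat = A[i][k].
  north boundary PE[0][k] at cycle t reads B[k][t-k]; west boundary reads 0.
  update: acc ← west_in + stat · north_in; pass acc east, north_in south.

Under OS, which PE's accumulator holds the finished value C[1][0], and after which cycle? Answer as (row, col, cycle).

OS — PE[1][0] is where C[1][0] collects:
  [0] (1,0) acc=0 (h:0 v:0)
  [1] (1,0) acc=6 (h:6 v:1)
  [2] (1,0) acc=33 (h:9 v:3)

(row, col, cycle) = (1, 0, 2)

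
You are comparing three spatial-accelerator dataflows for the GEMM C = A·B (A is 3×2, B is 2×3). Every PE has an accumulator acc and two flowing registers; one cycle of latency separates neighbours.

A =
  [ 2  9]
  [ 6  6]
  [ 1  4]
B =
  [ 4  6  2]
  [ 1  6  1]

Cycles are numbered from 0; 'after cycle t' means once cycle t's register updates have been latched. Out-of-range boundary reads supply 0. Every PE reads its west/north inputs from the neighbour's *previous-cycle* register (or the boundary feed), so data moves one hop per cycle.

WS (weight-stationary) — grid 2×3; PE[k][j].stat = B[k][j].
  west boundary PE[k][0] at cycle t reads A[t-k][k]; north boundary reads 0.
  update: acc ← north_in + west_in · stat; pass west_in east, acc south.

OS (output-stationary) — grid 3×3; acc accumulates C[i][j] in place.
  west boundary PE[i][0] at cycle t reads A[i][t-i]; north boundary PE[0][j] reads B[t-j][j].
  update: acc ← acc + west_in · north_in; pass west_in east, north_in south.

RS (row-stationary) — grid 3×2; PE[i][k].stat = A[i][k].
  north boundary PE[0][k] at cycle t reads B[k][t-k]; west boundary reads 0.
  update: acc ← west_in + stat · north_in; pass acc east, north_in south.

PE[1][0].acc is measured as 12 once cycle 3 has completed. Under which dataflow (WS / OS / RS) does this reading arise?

WS (2×3 grid), PE[1][0]:
  c0 r1c0: 0 / 0 / 0
  c1 r1c0: 17 / 9 / 17
  c2 r1c0: 30 / 6 / 30
  c3 r1c0: 8 / 4 / 8
OS (3×3 grid), PE[1][0]:
  c0 r1c0: 0 / 0 / 0
  c1 r1c0: 24 / 6 / 4
  c2 r1c0: 30 / 6 / 1
  c3 r1c0: 30 / 0 / 0
RS (3×2 grid), PE[1][0]:
  c0 r1c0: 0 / 0 / 0
  c1 r1c0: 24 / 24 / 4
  c2 r1c0: 36 / 36 / 6
  c3 r1c0: 12 / 12 / 2

dataflow = RS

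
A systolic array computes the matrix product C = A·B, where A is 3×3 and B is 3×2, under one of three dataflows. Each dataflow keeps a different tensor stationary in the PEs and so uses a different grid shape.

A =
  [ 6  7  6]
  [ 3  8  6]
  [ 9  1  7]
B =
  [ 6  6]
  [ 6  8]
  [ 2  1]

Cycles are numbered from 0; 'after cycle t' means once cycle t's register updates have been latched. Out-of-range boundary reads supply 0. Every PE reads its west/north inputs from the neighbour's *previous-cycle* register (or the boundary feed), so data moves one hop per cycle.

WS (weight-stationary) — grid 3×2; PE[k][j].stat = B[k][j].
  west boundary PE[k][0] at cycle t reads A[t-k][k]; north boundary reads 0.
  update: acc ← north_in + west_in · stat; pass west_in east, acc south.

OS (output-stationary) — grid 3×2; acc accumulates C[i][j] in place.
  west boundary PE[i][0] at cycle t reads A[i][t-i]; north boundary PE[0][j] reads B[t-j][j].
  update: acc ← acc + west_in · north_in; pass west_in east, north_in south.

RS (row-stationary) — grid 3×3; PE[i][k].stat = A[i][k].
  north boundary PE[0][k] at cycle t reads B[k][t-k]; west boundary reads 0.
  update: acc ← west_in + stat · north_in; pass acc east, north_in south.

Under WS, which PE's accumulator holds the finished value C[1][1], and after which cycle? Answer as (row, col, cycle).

Under WS, C[1][1] lands at PE[2][1]:
  @0  [2,1]  acc 0  |  →0  ↓0
  @1  [2,1]  acc 0  |  →0  ↓0
  @2  [2,1]  acc 0  |  →0  ↓0
  @3  [2,1]  acc 98  |  →6  ↓98
  @4  [2,1]  acc 88  |  →6  ↓88

(row, col, cycle) = (2, 1, 4)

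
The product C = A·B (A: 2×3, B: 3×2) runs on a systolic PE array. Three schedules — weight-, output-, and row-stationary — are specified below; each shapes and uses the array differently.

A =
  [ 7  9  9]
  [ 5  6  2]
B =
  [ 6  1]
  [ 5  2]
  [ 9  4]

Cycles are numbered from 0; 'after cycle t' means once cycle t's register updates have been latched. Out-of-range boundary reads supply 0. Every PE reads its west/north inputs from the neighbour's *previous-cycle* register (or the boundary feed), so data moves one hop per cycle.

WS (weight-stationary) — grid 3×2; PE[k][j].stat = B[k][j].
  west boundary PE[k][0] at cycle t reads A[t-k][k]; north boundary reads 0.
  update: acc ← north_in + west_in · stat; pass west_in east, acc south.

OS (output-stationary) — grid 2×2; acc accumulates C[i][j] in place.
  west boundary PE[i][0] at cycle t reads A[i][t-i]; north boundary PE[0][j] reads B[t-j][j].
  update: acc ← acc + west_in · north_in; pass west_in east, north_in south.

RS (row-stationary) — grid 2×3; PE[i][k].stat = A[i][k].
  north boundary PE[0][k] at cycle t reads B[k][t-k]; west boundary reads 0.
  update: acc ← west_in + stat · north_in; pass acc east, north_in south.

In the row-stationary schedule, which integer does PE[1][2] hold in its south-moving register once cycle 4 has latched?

register = 4

RS (2×3). Following PE[1][2] plus its west/north inputs:
  @0  [0,2]  acc 0  |  →0  ↓0
  @0  [1,1]  acc 0  |  →0  ↓0
  @0  [1,2]  acc 0  |  →0  ↓0
  @1  [0,2]  acc 0  |  →0  ↓0
  @1  [1,1]  acc 0  |  →0  ↓0
  @1  [1,2]  acc 0  |  →0  ↓0
  @2  [0,2]  acc 168  |  →168  ↓9
  @2  [1,1]  acc 60  |  →60  ↓5
  @2  [1,2]  acc 0  |  →0  ↓0
  @3  [0,2]  acc 61  |  →61  ↓4
  @3  [1,1]  acc 17  |  →17  ↓2
  @3  [1,2]  acc 78  |  →78  ↓9
  @4  [0,2]  acc 0  |  →0  ↓0
  @4  [1,1]  acc 0  |  →0  ↓0
  @4  [1,2]  acc 25  |  →25  ↓4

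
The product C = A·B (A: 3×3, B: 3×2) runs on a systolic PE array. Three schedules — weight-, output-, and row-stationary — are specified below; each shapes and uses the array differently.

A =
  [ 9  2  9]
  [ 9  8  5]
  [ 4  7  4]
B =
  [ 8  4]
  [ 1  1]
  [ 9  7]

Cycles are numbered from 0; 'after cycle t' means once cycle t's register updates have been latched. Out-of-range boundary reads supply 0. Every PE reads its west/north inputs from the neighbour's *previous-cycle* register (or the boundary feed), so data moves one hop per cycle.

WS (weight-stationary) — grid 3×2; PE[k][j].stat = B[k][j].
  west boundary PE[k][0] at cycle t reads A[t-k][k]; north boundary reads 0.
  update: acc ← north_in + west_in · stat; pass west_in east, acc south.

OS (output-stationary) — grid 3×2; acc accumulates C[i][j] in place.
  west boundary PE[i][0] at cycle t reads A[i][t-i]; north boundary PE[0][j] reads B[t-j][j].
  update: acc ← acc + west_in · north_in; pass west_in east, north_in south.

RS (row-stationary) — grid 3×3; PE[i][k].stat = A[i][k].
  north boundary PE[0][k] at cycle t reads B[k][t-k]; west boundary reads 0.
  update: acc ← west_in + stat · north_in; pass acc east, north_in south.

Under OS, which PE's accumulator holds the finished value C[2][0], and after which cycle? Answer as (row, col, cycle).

(row, col, cycle) = (2, 0, 4)

OS — PE[2][0] is where C[2][0] collects:
  [0] (2,0) acc=0 (h:0 v:0)
  [1] (2,0) acc=0 (h:0 v:0)
  [2] (2,0) acc=32 (h:4 v:8)
  [3] (2,0) acc=39 (h:7 v:1)
  [4] (2,0) acc=75 (h:4 v:9)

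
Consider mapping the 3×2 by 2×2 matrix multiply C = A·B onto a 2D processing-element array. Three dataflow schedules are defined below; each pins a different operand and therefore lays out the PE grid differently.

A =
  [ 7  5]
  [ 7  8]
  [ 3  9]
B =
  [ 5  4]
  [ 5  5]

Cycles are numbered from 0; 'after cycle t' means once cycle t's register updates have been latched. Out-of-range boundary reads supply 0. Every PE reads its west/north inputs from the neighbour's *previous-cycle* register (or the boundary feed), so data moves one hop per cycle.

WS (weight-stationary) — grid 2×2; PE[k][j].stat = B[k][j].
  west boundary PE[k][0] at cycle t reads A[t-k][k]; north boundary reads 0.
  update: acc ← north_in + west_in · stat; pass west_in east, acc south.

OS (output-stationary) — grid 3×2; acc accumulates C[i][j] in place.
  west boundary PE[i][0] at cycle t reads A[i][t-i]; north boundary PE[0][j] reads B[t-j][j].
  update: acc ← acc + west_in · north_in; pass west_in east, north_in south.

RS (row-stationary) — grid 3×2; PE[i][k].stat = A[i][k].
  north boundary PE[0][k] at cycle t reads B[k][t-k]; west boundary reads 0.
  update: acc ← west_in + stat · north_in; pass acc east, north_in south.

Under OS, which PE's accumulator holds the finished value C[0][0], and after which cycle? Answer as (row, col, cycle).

(row, col, cycle) = (0, 0, 1)

OS: C[0][0] accumulates in PE[0][0]:
  cycle 0: PE[0][0] → acc 35, east 7, south 5
  cycle 1: PE[0][0] → acc 60, east 5, south 5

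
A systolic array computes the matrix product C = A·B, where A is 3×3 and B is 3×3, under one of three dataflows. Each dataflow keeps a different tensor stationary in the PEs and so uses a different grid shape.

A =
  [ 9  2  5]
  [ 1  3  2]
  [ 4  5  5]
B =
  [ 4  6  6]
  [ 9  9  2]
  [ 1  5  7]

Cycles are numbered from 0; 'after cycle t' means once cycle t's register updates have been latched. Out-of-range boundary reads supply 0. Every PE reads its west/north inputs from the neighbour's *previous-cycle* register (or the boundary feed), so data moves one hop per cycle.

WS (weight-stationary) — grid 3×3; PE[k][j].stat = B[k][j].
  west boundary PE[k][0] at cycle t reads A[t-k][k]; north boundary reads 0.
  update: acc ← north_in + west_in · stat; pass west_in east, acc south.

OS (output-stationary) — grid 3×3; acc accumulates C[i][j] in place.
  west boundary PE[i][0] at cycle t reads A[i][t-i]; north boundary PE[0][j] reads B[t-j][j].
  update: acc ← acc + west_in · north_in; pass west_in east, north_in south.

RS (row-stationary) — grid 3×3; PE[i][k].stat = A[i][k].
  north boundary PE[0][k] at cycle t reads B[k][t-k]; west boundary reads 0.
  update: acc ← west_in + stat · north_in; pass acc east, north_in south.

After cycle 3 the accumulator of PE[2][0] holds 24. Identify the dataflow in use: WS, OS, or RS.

— WS: 3×3; PE[2][0] trace:
  @0  [2,0]  acc 0  |  →0  ↓0
  @1  [2,0]  acc 0  |  →0  ↓0
  @2  [2,0]  acc 59  |  →5  ↓59
  @3  [2,0]  acc 33  |  →2  ↓33
— OS: 3×3; PE[2][0] trace:
  @0  [2,0]  acc 0  |  →0  ↓0
  @1  [2,0]  acc 0  |  →0  ↓0
  @2  [2,0]  acc 16  |  →4  ↓4
  @3  [2,0]  acc 61  |  →5  ↓9
— RS: 3×3; PE[2][0] trace:
  @0  [2,0]  acc 0  |  →0  ↓0
  @1  [2,0]  acc 0  |  →0  ↓0
  @2  [2,0]  acc 16  |  →16  ↓4
  @3  [2,0]  acc 24  |  →24  ↓6

dataflow = RS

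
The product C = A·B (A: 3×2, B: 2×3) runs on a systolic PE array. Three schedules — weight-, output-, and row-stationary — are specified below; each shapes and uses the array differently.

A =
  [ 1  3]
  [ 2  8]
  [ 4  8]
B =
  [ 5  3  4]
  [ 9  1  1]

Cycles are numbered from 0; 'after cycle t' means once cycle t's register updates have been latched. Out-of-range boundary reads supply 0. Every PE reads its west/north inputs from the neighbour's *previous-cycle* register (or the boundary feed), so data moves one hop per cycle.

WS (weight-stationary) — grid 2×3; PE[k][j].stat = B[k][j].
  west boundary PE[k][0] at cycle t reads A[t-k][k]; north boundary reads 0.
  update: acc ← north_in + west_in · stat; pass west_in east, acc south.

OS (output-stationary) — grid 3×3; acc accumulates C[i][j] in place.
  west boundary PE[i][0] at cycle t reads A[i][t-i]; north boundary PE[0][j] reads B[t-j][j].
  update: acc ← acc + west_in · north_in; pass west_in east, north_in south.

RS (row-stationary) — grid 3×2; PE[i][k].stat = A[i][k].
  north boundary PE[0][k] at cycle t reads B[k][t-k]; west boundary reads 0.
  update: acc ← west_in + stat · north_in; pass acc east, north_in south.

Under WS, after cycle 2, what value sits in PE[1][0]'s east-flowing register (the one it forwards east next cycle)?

Tracing WS — 2×3 array, target PE[1][0]:
  [0] (0,0) acc=5 (h:1 v:5)
  [0] (1,0) acc=0 (h:0 v:0)
  [1] (0,0) acc=10 (h:2 v:10)
  [1] (1,0) acc=32 (h:3 v:32)
  [2] (0,0) acc=20 (h:4 v:20)
  [2] (1,0) acc=82 (h:8 v:82)

register = 8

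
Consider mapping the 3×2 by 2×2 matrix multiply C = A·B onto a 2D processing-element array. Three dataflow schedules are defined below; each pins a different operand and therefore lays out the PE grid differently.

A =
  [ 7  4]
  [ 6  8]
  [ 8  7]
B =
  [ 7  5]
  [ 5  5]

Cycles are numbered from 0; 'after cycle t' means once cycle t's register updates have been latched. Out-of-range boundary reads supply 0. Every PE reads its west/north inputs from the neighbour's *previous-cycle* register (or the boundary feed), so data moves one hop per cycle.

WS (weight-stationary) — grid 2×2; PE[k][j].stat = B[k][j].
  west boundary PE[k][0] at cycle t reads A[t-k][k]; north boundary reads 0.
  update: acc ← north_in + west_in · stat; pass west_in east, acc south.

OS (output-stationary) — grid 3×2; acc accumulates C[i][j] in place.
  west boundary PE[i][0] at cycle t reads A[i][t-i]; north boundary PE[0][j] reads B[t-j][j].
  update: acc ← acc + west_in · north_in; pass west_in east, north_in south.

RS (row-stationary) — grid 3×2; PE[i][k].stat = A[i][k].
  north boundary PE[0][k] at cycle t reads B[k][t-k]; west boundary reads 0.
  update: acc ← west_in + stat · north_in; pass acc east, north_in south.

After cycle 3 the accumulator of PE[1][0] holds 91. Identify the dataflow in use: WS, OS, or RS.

WS [2×2] PE[1][0] across cycles:
  cycle 0: PE[1][0] → acc 0, east 0, south 0
  cycle 1: PE[1][0] → acc 69, east 4, south 69
  cycle 2: PE[1][0] → acc 82, east 8, south 82
  cycle 3: PE[1][0] → acc 91, east 7, south 91
OS [3×2] PE[1][0] across cycles:
  cycle 0: PE[1][0] → acc 0, east 0, south 0
  cycle 1: PE[1][0] → acc 42, east 6, south 7
  cycle 2: PE[1][0] → acc 82, east 8, south 5
  cycle 3: PE[1][0] → acc 82, east 0, south 0
RS [3×2] PE[1][0] across cycles:
  cycle 0: PE[1][0] → acc 0, east 0, south 0
  cycle 1: PE[1][0] → acc 42, east 42, south 7
  cycle 2: PE[1][0] → acc 30, east 30, south 5
  cycle 3: PE[1][0] → acc 0, east 0, south 0

dataflow = WS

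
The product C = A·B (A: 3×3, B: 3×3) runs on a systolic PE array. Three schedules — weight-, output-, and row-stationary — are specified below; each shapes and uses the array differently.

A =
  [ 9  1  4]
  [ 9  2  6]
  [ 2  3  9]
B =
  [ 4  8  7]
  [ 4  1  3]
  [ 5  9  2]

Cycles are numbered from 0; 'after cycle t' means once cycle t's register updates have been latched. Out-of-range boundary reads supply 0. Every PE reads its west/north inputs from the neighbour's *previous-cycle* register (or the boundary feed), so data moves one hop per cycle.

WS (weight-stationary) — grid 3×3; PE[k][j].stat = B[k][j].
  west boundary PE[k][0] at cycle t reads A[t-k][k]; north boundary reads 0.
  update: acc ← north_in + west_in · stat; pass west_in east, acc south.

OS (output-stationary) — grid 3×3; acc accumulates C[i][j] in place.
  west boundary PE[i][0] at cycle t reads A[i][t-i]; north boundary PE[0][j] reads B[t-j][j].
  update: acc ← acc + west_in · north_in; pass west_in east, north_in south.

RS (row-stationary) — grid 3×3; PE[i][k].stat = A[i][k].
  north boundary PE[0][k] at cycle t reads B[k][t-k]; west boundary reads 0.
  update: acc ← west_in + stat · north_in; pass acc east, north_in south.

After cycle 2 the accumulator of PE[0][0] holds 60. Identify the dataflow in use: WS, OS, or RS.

WS (3×3 grid), PE[0][0]:
  after 0 — PE[0][0] acc=36, pass-E 9, pass-S 36
  after 1 — PE[0][0] acc=36, pass-E 9, pass-S 36
  after 2 — PE[0][0] acc=8, pass-E 2, pass-S 8
OS (3×3 grid), PE[0][0]:
  after 0 — PE[0][0] acc=36, pass-E 9, pass-S 4
  after 1 — PE[0][0] acc=40, pass-E 1, pass-S 4
  after 2 — PE[0][0] acc=60, pass-E 4, pass-S 5
RS (3×3 grid), PE[0][0]:
  after 0 — PE[0][0] acc=36, pass-E 36, pass-S 4
  after 1 — PE[0][0] acc=72, pass-E 72, pass-S 8
  after 2 — PE[0][0] acc=63, pass-E 63, pass-S 7

dataflow = OS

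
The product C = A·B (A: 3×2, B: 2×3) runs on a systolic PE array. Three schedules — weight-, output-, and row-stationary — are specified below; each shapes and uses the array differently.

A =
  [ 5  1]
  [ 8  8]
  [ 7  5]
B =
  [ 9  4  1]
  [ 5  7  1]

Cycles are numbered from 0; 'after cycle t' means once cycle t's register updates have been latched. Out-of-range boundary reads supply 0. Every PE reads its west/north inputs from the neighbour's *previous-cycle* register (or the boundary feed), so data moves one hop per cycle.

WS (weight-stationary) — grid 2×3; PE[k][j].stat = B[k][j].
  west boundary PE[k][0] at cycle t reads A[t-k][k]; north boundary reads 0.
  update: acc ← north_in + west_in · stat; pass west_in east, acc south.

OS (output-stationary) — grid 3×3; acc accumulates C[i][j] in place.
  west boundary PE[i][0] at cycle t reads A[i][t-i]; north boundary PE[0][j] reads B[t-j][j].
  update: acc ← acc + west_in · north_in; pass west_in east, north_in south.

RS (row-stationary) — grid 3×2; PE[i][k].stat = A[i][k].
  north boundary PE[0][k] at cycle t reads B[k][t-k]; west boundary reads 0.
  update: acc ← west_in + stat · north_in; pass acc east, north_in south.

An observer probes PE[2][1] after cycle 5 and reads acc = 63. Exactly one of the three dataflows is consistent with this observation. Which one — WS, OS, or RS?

— WS: 2×3 array has no PE[2][1].
— OS: 3×3; PE[2][1] trace:
  0: (2,1).acc=0  regs=<0,0>
  1: (2,1).acc=0  regs=<0,0>
  2: (2,1).acc=0  regs=<0,0>
  3: (2,1).acc=28  regs=<7,4>
  4: (2,1).acc=63  regs=<5,7>
  5: (2,1).acc=63  regs=<0,0>
— RS: 3×2; PE[2][1] trace:
  0: (2,1).acc=0  regs=<0,0>
  1: (2,1).acc=0  regs=<0,0>
  2: (2,1).acc=0  regs=<0,0>
  3: (2,1).acc=88  regs=<88,5>
  4: (2,1).acc=63  regs=<63,7>
  5: (2,1).acc=12  regs=<12,1>

dataflow = OS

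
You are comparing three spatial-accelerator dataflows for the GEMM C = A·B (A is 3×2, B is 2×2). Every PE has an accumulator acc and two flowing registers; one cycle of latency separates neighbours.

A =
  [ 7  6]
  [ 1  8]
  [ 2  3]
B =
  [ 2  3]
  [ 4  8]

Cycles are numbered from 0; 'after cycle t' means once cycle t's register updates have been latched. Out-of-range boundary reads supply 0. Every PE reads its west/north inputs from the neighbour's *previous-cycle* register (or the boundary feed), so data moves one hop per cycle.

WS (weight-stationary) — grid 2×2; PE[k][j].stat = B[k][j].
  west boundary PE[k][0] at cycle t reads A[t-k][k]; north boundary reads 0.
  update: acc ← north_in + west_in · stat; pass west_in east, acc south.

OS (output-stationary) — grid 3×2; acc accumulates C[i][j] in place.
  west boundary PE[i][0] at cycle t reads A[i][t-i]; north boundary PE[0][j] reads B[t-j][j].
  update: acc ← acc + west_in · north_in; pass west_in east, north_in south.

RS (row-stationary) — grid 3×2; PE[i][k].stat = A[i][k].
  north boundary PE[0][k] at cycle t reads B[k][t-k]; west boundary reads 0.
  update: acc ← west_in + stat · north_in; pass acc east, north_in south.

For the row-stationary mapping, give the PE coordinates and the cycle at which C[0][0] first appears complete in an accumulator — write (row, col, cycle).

(row, col, cycle) = (0, 1, 1)

RS — PE[0][1] is where C[0][0] collects:
  @0  [0,1]  acc 0  |  →0  ↓0
  @1  [0,1]  acc 38  |  →38  ↓4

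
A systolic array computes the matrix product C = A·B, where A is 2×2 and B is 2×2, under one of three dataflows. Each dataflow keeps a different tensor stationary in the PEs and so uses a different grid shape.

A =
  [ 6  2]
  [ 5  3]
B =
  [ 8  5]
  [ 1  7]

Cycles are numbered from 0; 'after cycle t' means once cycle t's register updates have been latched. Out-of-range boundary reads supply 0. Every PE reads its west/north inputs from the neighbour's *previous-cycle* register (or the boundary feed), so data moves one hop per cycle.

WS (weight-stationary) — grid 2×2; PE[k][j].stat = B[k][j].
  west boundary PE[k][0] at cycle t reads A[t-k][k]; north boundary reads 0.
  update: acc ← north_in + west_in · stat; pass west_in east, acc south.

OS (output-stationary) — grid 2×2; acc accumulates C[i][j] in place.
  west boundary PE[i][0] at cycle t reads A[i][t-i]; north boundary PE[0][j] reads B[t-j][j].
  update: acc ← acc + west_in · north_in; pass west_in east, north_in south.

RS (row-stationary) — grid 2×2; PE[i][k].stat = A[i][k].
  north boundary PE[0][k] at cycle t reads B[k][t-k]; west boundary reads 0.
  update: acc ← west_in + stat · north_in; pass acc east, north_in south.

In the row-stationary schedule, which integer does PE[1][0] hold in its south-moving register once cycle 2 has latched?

RS (2×2). Following PE[1][0] plus its west/north inputs:
  @0  [0,0]  acc 48  |  →48  ↓8
  @0  [1,0]  acc 0  |  →0  ↓0
  @1  [0,0]  acc 30  |  →30  ↓5
  @1  [1,0]  acc 40  |  →40  ↓8
  @2  [0,0]  acc 0  |  →0  ↓0
  @2  [1,0]  acc 25  |  →25  ↓5

register = 5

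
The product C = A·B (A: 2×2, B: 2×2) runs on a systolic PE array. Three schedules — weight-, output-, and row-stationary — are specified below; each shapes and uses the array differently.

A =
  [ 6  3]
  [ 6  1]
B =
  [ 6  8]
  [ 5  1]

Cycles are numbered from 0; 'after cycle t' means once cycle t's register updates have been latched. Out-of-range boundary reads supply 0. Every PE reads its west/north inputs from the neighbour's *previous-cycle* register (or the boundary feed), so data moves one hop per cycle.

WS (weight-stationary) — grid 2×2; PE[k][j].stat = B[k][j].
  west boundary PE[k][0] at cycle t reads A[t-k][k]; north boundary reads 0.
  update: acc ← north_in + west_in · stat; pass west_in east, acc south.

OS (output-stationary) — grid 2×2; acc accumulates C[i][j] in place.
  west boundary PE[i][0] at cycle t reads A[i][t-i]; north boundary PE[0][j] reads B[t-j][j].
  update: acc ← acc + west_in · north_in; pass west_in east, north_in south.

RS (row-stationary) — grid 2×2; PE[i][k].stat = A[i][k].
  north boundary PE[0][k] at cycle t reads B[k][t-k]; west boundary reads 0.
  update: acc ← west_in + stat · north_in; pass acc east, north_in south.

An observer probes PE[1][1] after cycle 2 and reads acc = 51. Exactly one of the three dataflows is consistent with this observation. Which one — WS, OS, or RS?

WS [2×2] PE[1][1] across cycles:
  [0] (1,1) acc=0 (h:0 v:0)
  [1] (1,1) acc=0 (h:0 v:0)
  [2] (1,1) acc=51 (h:3 v:51)
OS [2×2] PE[1][1] across cycles:
  [0] (1,1) acc=0 (h:0 v:0)
  [1] (1,1) acc=0 (h:0 v:0)
  [2] (1,1) acc=48 (h:6 v:8)
RS [2×2] PE[1][1] across cycles:
  [0] (1,1) acc=0 (h:0 v:0)
  [1] (1,1) acc=0 (h:0 v:0)
  [2] (1,1) acc=41 (h:41 v:5)

dataflow = WS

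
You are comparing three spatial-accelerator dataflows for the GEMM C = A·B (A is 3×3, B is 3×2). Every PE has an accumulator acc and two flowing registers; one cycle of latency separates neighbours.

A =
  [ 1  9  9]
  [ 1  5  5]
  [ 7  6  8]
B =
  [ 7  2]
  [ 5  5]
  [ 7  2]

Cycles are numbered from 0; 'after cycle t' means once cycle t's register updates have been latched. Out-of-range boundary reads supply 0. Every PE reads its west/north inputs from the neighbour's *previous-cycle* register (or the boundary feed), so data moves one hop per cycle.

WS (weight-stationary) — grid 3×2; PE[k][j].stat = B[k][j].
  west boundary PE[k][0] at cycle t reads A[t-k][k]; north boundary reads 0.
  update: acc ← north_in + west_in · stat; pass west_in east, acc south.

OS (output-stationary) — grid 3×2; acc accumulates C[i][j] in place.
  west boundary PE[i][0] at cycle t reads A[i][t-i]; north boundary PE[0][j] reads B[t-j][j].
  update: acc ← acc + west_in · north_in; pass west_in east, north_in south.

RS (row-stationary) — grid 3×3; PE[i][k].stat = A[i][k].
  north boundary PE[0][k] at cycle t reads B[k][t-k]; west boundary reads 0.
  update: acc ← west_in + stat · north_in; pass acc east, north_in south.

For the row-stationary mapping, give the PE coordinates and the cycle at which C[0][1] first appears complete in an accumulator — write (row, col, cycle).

(row, col, cycle) = (0, 2, 3)

Under RS, C[0][1] lands at PE[0][2]:
  0: (0,2).acc=0  regs=<0,0>
  1: (0,2).acc=0  regs=<0,0>
  2: (0,2).acc=115  regs=<115,7>
  3: (0,2).acc=65  regs=<65,2>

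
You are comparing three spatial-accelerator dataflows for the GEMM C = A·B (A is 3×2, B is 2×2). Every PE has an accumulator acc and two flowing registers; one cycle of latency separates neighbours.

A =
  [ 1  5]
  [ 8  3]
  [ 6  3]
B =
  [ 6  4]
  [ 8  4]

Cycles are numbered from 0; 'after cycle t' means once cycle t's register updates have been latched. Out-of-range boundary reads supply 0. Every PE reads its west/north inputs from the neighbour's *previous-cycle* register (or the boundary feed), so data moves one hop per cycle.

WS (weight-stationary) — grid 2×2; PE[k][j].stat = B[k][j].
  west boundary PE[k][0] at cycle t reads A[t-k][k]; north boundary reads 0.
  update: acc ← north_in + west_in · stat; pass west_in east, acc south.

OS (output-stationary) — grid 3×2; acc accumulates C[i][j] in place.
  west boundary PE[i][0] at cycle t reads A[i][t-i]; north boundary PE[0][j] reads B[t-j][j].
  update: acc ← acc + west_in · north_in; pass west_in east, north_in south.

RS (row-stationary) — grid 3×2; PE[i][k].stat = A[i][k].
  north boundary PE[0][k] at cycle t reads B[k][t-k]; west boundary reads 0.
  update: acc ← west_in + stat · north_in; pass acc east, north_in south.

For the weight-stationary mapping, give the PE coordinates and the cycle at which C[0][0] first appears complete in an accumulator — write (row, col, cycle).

WS — PE[1][0] is where C[0][0] collects:
  after 0 — PE[1][0] acc=0, pass-E 0, pass-S 0
  after 1 — PE[1][0] acc=46, pass-E 5, pass-S 46

(row, col, cycle) = (1, 0, 1)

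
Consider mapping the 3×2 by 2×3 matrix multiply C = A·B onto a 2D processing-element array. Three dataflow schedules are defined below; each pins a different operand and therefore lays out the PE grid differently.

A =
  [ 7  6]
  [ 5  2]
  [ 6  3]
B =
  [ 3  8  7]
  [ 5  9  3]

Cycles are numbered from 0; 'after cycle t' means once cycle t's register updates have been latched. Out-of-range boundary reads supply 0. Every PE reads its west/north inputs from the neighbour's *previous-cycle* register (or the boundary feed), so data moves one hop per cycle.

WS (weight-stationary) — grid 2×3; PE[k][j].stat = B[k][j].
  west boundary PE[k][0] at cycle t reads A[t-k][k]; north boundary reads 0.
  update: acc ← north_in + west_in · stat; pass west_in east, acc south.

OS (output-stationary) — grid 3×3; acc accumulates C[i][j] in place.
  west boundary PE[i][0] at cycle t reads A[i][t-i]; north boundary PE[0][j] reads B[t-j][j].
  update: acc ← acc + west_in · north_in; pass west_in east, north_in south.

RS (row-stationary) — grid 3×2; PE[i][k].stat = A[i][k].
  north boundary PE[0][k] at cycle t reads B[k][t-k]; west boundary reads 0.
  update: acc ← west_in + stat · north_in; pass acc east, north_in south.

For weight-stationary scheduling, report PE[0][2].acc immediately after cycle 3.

WS 2×3: PE[0][2] cycle-by-cycle (with neighbour feeds):
  c0 r0c1: 0 / 0 / 0
  c0 r0c2: 0 / 0 / 0
  c1 r0c1: 56 / 7 / 56
  c1 r0c2: 0 / 0 / 0
  c2 r0c1: 40 / 5 / 40
  c2 r0c2: 49 / 7 / 49
  c3 r0c1: 48 / 6 / 48
  c3 r0c2: 35 / 5 / 35

PE[0][2].acc = 35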